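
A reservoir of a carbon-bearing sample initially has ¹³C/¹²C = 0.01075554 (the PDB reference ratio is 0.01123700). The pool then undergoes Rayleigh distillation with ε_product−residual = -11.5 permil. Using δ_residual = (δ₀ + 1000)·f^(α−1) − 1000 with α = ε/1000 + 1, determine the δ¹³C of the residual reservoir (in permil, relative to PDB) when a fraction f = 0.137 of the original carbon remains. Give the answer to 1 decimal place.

δ₀ = (0.01075554/0.01123700 − 1)×1000 = (0.957154 − 1)×1000 = -42.846 permil
α − 1 = ε/1000 = -0.0115
f^(α−1) = 0.137^(-0.0115) = 1.023123
δ_res = (-42.846 + 1000) × 1.023123 − 1000 = 979.286 − 1000 = -20.71 permil

-20.7 permil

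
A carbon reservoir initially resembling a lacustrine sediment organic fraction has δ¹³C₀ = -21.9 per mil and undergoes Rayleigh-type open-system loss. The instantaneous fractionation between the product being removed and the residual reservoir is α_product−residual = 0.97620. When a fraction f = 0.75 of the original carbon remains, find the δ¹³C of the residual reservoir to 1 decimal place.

Rayleigh residual: δ_res = (δ₀ + 1000)·f^(α−1) − 1000
α − 1 = -0.02380
f^(α−1) = 0.75^(-0.02380) = 1.006870
δ_res = (-21.9 + 1000) × 1.006870 − 1000 = 984.820 − 1000 = -15.18 per mil

-15.2 per mil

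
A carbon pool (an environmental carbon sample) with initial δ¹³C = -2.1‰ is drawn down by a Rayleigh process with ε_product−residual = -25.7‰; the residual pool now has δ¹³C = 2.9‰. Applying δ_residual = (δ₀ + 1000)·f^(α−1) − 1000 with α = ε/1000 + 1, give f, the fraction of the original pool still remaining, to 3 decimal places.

α − 1 = ε/1000 = -0.0257
(δ_res + 1000)/(δ₀ + 1000) = (2.9 + 1000)/(-2.1 + 1000) = 1002.9/997.9 = 1.005011
f = 1.005011^(1/-0.0257) = exp(ln(1.005011)/-0.0257) = exp(0.00500/-0.0257)
f = exp(-0.1945) = 0.8233

0.823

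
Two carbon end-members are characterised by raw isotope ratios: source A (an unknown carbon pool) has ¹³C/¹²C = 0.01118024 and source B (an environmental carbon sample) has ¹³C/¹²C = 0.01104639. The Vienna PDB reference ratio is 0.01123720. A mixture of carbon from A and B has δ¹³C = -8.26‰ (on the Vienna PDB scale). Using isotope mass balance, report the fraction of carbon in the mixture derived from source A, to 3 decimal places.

0.732

δ_A = (0.01118024/0.01123720 − 1)×1000 = (0.994931 − 1)×1000 = -5.069‰
δ_B = (0.01104639/0.01123720 − 1)×1000 = (0.983020 − 1)×1000 = -16.980‰
f_A = (δ_mix − δ_B)/(δ_A − δ_B) = (-8.26 − (-16.980))/(-5.069 − (-16.980))
f_A = 8.720 / 11.911 = 0.7321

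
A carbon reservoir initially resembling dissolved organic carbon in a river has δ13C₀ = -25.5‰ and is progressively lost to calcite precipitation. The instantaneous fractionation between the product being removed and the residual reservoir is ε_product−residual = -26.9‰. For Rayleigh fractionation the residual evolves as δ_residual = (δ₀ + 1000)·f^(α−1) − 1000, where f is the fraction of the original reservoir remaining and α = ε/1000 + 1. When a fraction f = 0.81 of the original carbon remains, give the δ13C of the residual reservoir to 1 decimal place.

-20.0‰

Rayleigh residual: δ_res = (δ₀ + 1000)·f^(α−1) − 1000
α = ε/1000 + 1 = 0.97310, so α − 1 = -0.02690
f^(α−1) = 0.81^(-0.02690) = 1.005684
δ_res = (-25.5 + 1000) × 1.005684 − 1000 = 980.040 − 1000 = -19.96‰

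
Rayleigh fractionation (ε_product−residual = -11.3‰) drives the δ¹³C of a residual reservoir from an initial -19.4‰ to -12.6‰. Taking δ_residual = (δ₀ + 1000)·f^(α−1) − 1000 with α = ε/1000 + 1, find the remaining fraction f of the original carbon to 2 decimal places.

0.54

α − 1 = ε/1000 = -0.0113
(δ_res + 1000)/(δ₀ + 1000) = (-12.6 + 1000)/(-19.4 + 1000) = 987.4/980.6 = 1.006935
f = 1.006935^(1/-0.0113) = exp(ln(1.006935)/-0.0113) = exp(0.00691/-0.0113)
f = exp(-0.6116) = 0.5425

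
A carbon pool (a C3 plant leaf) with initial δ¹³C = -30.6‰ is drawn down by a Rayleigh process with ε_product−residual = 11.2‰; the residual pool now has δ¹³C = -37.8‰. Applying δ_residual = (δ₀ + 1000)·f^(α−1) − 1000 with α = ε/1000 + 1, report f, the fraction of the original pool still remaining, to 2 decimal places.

0.51

α − 1 = ε/1000 = 0.0112
(δ_res + 1000)/(δ₀ + 1000) = (-37.8 + 1000)/(-30.6 + 1000) = 962.2/969.4 = 0.992573
f = 0.992573^(1/0.0112) = exp(ln(0.992573)/0.0112) = exp(-0.00745/0.0112)
f = exp(-0.6656) = 0.5140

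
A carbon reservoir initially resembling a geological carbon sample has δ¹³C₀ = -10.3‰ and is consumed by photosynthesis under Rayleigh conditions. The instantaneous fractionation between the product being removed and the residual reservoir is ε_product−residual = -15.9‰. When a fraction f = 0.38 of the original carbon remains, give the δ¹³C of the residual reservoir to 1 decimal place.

Rayleigh residual: δ_res = (δ₀ + 1000)·f^(α−1) − 1000
α = ε/1000 + 1 = 0.98410, so α − 1 = -0.01590
f^(α−1) = 0.38^(-0.01590) = 1.015504
δ_res = (-10.3 + 1000) × 1.015504 − 1000 = 1005.044 − 1000 = 5.04‰

5.0‰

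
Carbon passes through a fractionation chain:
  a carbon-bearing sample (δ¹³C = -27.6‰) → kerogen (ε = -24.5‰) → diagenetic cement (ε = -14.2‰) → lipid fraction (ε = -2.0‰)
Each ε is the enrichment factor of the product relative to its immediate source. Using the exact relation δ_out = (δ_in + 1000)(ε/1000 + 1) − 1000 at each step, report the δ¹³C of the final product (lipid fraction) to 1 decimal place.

step 1: δ = (-27.60 + 1000)·(-24.5/1000 + 1) − 1000 = -51.42‰
step 2: δ = (-51.42 + 1000)·(-14.2/1000 + 1) − 1000 = -64.89‰
step 3: δ = (-64.89 + 1000)·(-2.0/1000 + 1) − 1000 = -66.76‰

-66.8‰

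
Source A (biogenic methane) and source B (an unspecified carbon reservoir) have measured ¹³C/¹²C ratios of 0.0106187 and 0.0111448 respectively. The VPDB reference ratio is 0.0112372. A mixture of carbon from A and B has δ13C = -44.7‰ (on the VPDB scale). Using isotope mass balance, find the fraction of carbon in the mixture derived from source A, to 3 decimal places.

δ_A = (0.0106187/0.0112372 − 1)×1000 = (0.944960 − 1)×1000 = -55.040‰
δ_B = (0.0111448/0.0112372 − 1)×1000 = (0.991777 − 1)×1000 = -8.223‰
f_A = (δ_mix − δ_B)/(δ_A − δ_B) = (-44.7 − (-8.223))/(-55.040 − (-8.223))
f_A = -36.477 / -46.818 = 0.7791

0.779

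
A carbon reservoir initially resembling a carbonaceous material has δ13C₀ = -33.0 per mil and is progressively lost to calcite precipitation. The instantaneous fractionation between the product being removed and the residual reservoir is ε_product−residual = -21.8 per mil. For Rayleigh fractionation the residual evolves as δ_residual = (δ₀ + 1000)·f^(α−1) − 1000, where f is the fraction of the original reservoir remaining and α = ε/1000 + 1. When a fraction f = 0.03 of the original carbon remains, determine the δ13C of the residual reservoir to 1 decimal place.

Rayleigh residual: δ_res = (δ₀ + 1000)·f^(α−1) − 1000
α = ε/1000 + 1 = 0.97820, so α − 1 = -0.02180
f^(α−1) = 0.03^(-0.02180) = 1.079441
δ_res = (-33.0 + 1000) × 1.079441 − 1000 = 1043.819 − 1000 = 43.82 per mil

43.8 per mil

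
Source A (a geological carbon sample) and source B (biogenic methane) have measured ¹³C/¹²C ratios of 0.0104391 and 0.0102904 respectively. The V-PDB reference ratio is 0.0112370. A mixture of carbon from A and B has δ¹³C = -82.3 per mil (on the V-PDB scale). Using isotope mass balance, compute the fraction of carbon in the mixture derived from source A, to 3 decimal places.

0.147

δ_A = (0.0104391/0.0112370 − 1)×1000 = (0.928994 − 1)×1000 = -71.006 per mil
δ_B = (0.0102904/0.0112370 − 1)×1000 = (0.915760 − 1)×1000 = -84.240 per mil
f_A = (δ_mix − δ_B)/(δ_A − δ_B) = (-82.3 − (-84.240))/(-71.006 − (-84.240))
f_A = 1.940 / 13.233 = 0.1466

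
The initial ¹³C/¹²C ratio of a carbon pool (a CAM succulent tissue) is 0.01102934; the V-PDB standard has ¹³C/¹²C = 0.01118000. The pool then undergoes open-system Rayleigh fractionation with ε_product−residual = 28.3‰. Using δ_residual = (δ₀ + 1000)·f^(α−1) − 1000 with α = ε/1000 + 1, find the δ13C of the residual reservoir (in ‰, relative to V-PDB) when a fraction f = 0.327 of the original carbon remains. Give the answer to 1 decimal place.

-44.2‰

δ₀ = (0.01102934/0.01118000 − 1)×1000 = (0.986524 − 1)×1000 = -13.476‰
α − 1 = ε/1000 = 0.0283
f^(α−1) = 0.327^(0.0283) = 0.968862
δ_res = (-13.476 + 1000) × 0.968862 − 1000 = 955.805 − 1000 = -44.19‰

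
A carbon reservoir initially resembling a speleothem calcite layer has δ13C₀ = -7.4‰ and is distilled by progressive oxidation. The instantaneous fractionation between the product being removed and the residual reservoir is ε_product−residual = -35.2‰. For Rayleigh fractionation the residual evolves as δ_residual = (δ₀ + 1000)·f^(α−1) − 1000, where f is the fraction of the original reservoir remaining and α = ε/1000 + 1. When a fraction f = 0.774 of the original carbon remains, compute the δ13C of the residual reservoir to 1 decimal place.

Rayleigh residual: δ_res = (δ₀ + 1000)·f^(α−1) − 1000
α = ε/1000 + 1 = 0.96480, so α − 1 = -0.03520
f^(α−1) = 0.774^(-0.03520) = 1.009058
δ_res = (-7.4 + 1000) × 1.009058 − 1000 = 1001.591 − 1000 = 1.59‰

1.6‰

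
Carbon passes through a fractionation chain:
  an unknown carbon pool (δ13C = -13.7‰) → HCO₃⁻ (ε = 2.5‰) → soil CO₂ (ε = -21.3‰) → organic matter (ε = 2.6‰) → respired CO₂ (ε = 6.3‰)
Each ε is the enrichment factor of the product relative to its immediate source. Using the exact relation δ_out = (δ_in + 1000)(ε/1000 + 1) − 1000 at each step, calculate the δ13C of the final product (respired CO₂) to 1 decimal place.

step 1: δ = (-13.70 + 1000)·(2.5/1000 + 1) − 1000 = -11.23‰
step 2: δ = (-11.23 + 1000)·(-21.3/1000 + 1) − 1000 = -32.29‰
step 3: δ = (-32.29 + 1000)·(2.6/1000 + 1) − 1000 = -29.78‰
step 4: δ = (-29.78 + 1000)·(6.3/1000 + 1) − 1000 = -23.67‰

-23.7‰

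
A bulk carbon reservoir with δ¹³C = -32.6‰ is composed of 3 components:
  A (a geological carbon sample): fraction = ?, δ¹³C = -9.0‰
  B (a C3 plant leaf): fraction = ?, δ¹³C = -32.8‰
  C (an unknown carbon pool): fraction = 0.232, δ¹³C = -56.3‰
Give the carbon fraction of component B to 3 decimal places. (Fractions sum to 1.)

Let f_B and f_A be the unknown fractions; fractions sum to 1 so f_B + f_A = 0.768.
Mass balance: Σ fᵢ·δᵢ = δ_bulk ⇒ f_B·(-32.8) + f_A·(-9.0) = -32.6 − (-13.062) = -19.538
Substitute f_A = 0.768 − f_B:
f_B·(-32.8 − -9.0) = -19.538 − 0.768×(-9.0) = -12.626
f_B = -12.626 / -23.8 = 0.5305

0.531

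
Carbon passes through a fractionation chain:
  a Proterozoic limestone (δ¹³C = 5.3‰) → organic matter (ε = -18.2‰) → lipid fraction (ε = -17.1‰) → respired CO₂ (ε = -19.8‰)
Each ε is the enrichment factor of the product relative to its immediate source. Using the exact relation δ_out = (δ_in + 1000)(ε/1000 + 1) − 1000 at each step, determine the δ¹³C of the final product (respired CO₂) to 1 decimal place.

step 1: δ = (5.30 + 1000)·(-18.2/1000 + 1) − 1000 = -13.00‰
step 2: δ = (-13.00 + 1000)·(-17.1/1000 + 1) − 1000 = -29.87‰
step 3: δ = (-29.87 + 1000)·(-19.8/1000 + 1) − 1000 = -49.08‰

-49.1‰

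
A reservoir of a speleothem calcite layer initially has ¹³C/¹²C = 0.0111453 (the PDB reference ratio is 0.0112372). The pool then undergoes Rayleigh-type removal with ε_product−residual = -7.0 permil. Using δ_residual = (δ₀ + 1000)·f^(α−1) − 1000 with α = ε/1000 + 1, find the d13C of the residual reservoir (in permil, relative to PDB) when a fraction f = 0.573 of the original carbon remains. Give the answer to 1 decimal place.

δ₀ = (0.0111453/0.0112372 − 1)×1000 = (0.991822 − 1)×1000 = -8.178 permil
α − 1 = ε/1000 = -0.0070
f^(α−1) = 0.573^(-0.0070) = 1.003906
δ_res = (-8.178 + 1000) × 1.003906 − 1000 = 995.696 − 1000 = -4.30 permil

-4.3 permil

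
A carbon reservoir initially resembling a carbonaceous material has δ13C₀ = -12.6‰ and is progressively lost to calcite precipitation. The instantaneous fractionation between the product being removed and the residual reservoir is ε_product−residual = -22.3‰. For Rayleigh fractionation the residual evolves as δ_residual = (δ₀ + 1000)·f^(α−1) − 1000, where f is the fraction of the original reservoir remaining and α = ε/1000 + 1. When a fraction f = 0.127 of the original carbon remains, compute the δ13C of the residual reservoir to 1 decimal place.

Rayleigh residual: δ_res = (δ₀ + 1000)·f^(α−1) − 1000
α = ε/1000 + 1 = 0.97770, so α − 1 = -0.02230
f^(α−1) = 0.127^(-0.02230) = 1.047093
δ_res = (-12.6 + 1000) × 1.047093 − 1000 = 1033.899 − 1000 = 33.90‰

33.9‰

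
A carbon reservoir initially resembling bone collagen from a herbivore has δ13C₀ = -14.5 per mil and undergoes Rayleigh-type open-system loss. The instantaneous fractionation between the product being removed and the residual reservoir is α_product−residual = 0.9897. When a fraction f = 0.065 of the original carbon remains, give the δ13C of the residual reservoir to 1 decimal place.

13.6 per mil

Rayleigh residual: δ_res = (δ₀ + 1000)·f^(α−1) − 1000
α − 1 = -0.01030
f^(α−1) = 0.065^(-0.01030) = 1.028554
δ_res = (-14.5 + 1000) × 1.028554 − 1000 = 1013.640 − 1000 = 13.64 per mil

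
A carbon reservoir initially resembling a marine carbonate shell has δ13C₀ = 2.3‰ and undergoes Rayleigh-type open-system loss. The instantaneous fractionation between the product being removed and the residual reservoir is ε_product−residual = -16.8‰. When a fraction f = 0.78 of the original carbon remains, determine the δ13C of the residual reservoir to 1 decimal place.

Rayleigh residual: δ_res = (δ₀ + 1000)·f^(α−1) − 1000
α = ε/1000 + 1 = 0.98320, so α − 1 = -0.01680
f^(α−1) = 0.78^(-0.01680) = 1.004183
δ_res = (2.3 + 1000) × 1.004183 − 1000 = 1006.492 − 1000 = 6.49‰

6.5‰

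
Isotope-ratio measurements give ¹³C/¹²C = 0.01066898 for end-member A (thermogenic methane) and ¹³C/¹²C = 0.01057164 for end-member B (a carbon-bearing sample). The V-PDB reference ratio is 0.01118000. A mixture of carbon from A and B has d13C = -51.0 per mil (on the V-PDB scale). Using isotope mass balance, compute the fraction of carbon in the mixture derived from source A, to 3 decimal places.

δ_A = (0.01066898/0.01118000 − 1)×1000 = (0.954292 − 1)×1000 = -45.708 per mil
δ_B = (0.01057164/0.01118000 − 1)×1000 = (0.945585 − 1)×1000 = -54.415 per mil
f_A = (δ_mix − δ_B)/(δ_A − δ_B) = (-51.0 − (-54.415))/(-45.708 − (-54.415))
f_A = 3.415 / 8.707 = 0.3922

0.392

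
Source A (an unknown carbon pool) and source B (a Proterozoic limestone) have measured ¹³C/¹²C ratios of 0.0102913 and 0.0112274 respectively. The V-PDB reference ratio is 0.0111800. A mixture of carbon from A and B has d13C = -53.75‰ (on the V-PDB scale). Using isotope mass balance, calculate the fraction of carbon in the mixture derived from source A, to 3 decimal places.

0.693

δ_A = (0.0102913/0.0111800 − 1)×1000 = (0.920510 − 1)×1000 = -79.490‰
δ_B = (0.0112274/0.0111800 − 1)×1000 = (1.004240 − 1)×1000 = 4.240‰
f_A = (δ_mix − δ_B)/(δ_A − δ_B) = (-53.75 − (4.240))/(-79.490 − (4.240))
f_A = -57.990 / -83.730 = 0.6926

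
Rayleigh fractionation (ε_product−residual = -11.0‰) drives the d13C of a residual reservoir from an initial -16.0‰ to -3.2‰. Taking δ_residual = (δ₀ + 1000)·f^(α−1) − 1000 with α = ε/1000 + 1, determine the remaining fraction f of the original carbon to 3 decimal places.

α − 1 = ε/1000 = -0.0110
(δ_res + 1000)/(δ₀ + 1000) = (-3.2 + 1000)/(-16.0 + 1000) = 996.8/984.0 = 1.013008
f = 1.013008^(1/-0.0110) = exp(ln(1.013008)/-0.0110) = exp(0.01292/-0.0110)
f = exp(-1.1749) = 0.3088

0.309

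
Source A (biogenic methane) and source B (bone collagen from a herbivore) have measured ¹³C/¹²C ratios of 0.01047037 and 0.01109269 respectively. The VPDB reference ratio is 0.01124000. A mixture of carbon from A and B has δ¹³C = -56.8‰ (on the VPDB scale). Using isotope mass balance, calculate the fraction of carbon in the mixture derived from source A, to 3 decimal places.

δ_A = (0.01047037/0.01124000 − 1)×1000 = (0.931528 − 1)×1000 = -68.472‰
δ_B = (0.01109269/0.01124000 − 1)×1000 = (0.986894 − 1)×1000 = -13.106‰
f_A = (δ_mix − δ_B)/(δ_A − δ_B) = (-56.8 − (-13.106))/(-68.472 − (-13.106))
f_A = -43.694 / -55.367 = 0.7892

0.789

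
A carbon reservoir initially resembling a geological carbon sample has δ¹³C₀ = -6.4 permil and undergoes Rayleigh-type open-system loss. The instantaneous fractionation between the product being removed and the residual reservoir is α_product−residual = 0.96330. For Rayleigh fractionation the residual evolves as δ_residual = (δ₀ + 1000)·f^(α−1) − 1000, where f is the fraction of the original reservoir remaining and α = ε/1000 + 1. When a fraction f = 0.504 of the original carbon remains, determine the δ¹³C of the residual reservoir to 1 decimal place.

Rayleigh residual: δ_res = (δ₀ + 1000)·f^(α−1) − 1000
α − 1 = -0.03670
f^(α−1) = 0.504^(-0.03670) = 1.025465
δ_res = (-6.4 + 1000) × 1.025465 − 1000 = 1018.902 − 1000 = 18.90 permil

18.9 permil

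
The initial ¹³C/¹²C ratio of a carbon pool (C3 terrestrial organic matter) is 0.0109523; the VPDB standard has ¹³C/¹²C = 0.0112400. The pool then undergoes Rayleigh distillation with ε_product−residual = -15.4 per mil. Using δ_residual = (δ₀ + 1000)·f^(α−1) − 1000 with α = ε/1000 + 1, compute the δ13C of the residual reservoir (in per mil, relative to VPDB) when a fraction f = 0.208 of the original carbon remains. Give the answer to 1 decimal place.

δ₀ = (0.0109523/0.0112400 − 1)×1000 = (0.974404 − 1)×1000 = -25.596 per mil
α − 1 = ε/1000 = -0.0154
f^(α−1) = 0.208^(-0.0154) = 1.024476
δ_res = (-25.596 + 1000) × 1.024476 − 1000 = 998.254 − 1000 = -1.75 per mil

-1.7 per mil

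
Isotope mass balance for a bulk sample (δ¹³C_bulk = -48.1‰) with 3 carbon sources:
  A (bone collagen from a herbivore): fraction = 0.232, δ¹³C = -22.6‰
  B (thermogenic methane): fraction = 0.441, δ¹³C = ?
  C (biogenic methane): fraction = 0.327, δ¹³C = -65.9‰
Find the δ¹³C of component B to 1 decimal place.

Isotope mass balance: δ_bulk = Σ fᵢ·δᵢ.
-48.1 = 0.232×(-22.6) + 0.441×δ_B + 0.327×(-65.9)
0.441·δ_B = -48.1 − (-26.793) = -21.307
δ_B = -21.307 / 0.441 = -48.32‰

-48.3‰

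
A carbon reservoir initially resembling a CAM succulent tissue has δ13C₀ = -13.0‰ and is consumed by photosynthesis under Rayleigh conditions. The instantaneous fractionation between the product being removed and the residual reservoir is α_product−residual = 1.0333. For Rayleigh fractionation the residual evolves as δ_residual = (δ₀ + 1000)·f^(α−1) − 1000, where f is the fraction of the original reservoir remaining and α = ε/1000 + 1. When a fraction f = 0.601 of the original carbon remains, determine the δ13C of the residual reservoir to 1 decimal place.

Rayleigh residual: δ_res = (δ₀ + 1000)·f^(α−1) − 1000
α − 1 = 0.03330
f^(α−1) = 0.601^(0.03330) = 0.983188
δ_res = (-13.0 + 1000) × 0.983188 − 1000 = 970.406 − 1000 = -29.59‰

-29.6‰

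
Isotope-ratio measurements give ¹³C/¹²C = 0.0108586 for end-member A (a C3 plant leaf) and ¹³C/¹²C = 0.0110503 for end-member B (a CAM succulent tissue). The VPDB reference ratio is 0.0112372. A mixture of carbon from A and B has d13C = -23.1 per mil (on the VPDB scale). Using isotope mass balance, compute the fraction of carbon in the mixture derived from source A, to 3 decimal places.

0.379

δ_A = (0.0108586/0.0112372 − 1)×1000 = (0.966308 − 1)×1000 = -33.692 per mil
δ_B = (0.0110503/0.0112372 − 1)×1000 = (0.983368 − 1)×1000 = -16.632 per mil
f_A = (δ_mix − δ_B)/(δ_A − δ_B) = (-23.1 − (-16.632))/(-33.692 − (-16.632))
f_A = -6.468 / -17.059 = 0.3791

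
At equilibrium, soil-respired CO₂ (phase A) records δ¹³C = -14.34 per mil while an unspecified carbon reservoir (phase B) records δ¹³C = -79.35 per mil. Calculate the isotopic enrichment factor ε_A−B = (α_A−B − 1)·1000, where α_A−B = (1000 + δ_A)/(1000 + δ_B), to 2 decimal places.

α_A−B = (1000 + -14.34) / (1000 + -79.35) = 985.66 / 920.65 = 1.070613
ε_A−B = (1.070613 − 1) × 1000 = 70.613 per mil
(The approximation ε ≈ δ_A − δ_B would give 65.01 per mil.)

70.61 per mil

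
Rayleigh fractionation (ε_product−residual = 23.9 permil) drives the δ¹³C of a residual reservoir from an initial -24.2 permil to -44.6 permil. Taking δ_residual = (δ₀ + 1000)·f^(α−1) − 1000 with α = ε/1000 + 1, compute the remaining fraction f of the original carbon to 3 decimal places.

α − 1 = ε/1000 = 0.0239
(δ_res + 1000)/(δ₀ + 1000) = (-44.6 + 1000)/(-24.2 + 1000) = 955.4/975.8 = 0.979094
f = 0.979094^(1/0.0239) = exp(ln(0.979094)/0.0239) = exp(-0.02113/0.0239)
f = exp(-0.8840) = 0.4131

0.413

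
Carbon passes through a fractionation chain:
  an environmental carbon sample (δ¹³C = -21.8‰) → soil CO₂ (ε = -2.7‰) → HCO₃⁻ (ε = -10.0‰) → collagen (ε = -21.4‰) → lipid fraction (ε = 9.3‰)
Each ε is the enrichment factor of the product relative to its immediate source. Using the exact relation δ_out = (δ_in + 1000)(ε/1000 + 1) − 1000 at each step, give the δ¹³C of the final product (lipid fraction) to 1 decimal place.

step 1: δ = (-21.80 + 1000)·(-2.7/1000 + 1) − 1000 = -24.44‰
step 2: δ = (-24.44 + 1000)·(-10.0/1000 + 1) − 1000 = -34.20‰
step 3: δ = (-34.20 + 1000)·(-21.4/1000 + 1) − 1000 = -54.86‰
step 4: δ = (-54.86 + 1000)·(9.3/1000 + 1) − 1000 = -46.08‰

-46.1‰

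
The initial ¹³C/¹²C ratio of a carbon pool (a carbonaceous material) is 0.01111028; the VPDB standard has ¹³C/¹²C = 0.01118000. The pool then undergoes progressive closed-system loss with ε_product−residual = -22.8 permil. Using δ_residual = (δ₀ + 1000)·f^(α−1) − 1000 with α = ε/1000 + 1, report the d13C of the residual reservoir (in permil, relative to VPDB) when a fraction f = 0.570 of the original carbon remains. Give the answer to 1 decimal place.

6.6 permil

δ₀ = (0.01111028/0.01118000 − 1)×1000 = (0.993764 − 1)×1000 = -6.236 permil
α − 1 = ε/1000 = -0.0228
f^(α−1) = 0.570^(-0.0228) = 1.012899
δ_res = (-6.236 + 1000) × 1.012899 − 1000 = 1006.582 − 1000 = 6.58 permil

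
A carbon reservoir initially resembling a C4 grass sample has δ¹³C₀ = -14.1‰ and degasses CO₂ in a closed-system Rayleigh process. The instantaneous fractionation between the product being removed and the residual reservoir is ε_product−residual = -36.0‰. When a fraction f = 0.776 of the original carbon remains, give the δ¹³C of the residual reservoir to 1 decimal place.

-5.1‰

Rayleigh residual: δ_res = (δ₀ + 1000)·f^(α−1) − 1000
α = ε/1000 + 1 = 0.96400, so α − 1 = -0.03600
f^(α−1) = 0.776^(-0.03600) = 1.009172
δ_res = (-14.1 + 1000) × 1.009172 − 1000 = 994.942 − 1000 = -5.06‰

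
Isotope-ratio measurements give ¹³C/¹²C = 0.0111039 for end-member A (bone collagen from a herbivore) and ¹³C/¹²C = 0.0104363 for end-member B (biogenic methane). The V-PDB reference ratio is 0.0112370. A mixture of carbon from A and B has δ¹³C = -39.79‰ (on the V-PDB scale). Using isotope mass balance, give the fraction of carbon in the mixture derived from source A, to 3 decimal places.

δ_A = (0.0111039/0.0112370 − 1)×1000 = (0.988155 − 1)×1000 = -11.845‰
δ_B = (0.0104363/0.0112370 − 1)×1000 = (0.928744 − 1)×1000 = -71.256‰
f_A = (δ_mix − δ_B)/(δ_A − δ_B) = (-39.79 − (-71.256))/(-11.845 − (-71.256))
f_A = 31.466 / 59.411 = 0.5296

0.530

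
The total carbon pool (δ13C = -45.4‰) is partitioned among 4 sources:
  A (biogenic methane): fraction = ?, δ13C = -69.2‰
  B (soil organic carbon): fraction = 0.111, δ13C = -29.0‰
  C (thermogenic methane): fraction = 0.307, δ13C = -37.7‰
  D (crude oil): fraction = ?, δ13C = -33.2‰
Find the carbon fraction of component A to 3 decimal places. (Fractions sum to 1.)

0.313

Let f_A and f_D be the unknown fractions; fractions sum to 1 so f_A + f_D = 0.582.
Mass balance: Σ fᵢ·δᵢ = δ_bulk ⇒ f_A·(-69.2) + f_D·(-33.2) = -45.4 − (-14.793) = -30.607
Substitute f_D = 0.582 − f_A:
f_A·(-69.2 − -33.2) = -30.607 − 0.582×(-33.2) = -11.285
f_A = -11.285 / -36.0 = 0.3135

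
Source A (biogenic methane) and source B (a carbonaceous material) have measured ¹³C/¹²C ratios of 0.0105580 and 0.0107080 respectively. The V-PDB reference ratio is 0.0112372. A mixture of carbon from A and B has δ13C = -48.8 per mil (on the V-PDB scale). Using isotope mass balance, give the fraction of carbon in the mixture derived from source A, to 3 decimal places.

0.128

δ_A = (0.0105580/0.0112372 − 1)×1000 = (0.939558 − 1)×1000 = -60.442 per mil
δ_B = (0.0107080/0.0112372 − 1)×1000 = (0.952906 − 1)×1000 = -47.094 per mil
f_A = (δ_mix − δ_B)/(δ_A − δ_B) = (-48.8 − (-47.094))/(-60.442 − (-47.094))
f_A = -1.706 / -13.349 = 0.1278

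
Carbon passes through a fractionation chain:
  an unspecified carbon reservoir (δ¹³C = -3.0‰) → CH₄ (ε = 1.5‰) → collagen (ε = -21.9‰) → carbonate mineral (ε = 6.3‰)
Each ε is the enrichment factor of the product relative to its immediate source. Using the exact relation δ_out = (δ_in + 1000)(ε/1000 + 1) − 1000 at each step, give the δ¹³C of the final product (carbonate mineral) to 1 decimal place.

step 1: δ = (-3.00 + 1000)·(1.5/1000 + 1) − 1000 = -1.50‰
step 2: δ = (-1.50 + 1000)·(-21.9/1000 + 1) − 1000 = -23.37‰
step 3: δ = (-23.37 + 1000)·(6.3/1000 + 1) − 1000 = -17.22‰

-17.2‰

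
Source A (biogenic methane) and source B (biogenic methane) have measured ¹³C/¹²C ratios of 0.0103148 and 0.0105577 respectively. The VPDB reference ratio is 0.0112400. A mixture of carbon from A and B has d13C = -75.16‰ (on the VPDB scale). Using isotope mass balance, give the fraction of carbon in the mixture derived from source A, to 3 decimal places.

0.669

δ_A = (0.0103148/0.0112400 − 1)×1000 = (0.917687 − 1)×1000 = -82.313‰
δ_B = (0.0105577/0.0112400 − 1)×1000 = (0.939297 − 1)×1000 = -60.703‰
f_A = (δ_mix − δ_B)/(δ_A − δ_B) = (-75.16 − (-60.703))/(-82.313 − (-60.703))
f_A = -14.457 / -21.610 = 0.6690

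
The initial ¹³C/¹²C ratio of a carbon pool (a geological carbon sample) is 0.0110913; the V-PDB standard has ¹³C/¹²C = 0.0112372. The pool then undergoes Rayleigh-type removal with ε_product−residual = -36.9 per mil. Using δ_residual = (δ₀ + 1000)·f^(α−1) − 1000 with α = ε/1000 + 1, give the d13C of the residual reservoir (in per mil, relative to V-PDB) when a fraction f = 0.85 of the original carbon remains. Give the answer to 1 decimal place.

-7.0 per mil

δ₀ = (0.0110913/0.0112372 − 1)×1000 = (0.987016 − 1)×1000 = -12.984 per mil
α − 1 = ε/1000 = -0.0369
f^(α−1) = 0.85^(-0.0369) = 1.006015
δ_res = (-12.984 + 1000) × 1.006015 − 1000 = 992.953 − 1000 = -7.05 per mil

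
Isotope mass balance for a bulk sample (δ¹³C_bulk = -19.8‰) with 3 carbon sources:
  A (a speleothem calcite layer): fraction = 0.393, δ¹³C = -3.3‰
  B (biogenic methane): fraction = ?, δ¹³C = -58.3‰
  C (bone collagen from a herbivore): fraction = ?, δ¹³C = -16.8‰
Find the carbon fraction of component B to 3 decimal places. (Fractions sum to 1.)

Let f_B and f_C be the unknown fractions; fractions sum to 1 so f_B + f_C = 0.607.
Mass balance: Σ fᵢ·δᵢ = δ_bulk ⇒ f_B·(-58.3) + f_C·(-16.8) = -19.8 − (-1.297) = -18.503
Substitute f_C = 0.607 − f_B:
f_B·(-58.3 − -16.8) = -18.503 − 0.607×(-16.8) = -8.306
f_B = -8.306 / -41.5 = 0.2001

0.200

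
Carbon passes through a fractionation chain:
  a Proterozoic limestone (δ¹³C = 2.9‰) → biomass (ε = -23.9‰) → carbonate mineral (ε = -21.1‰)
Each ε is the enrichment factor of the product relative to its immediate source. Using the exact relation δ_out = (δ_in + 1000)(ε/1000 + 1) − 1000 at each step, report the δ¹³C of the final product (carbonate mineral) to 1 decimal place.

-41.7‰

step 1: δ = (2.90 + 1000)·(-23.9/1000 + 1) − 1000 = -21.07‰
step 2: δ = (-21.07 + 1000)·(-21.1/1000 + 1) − 1000 = -41.72‰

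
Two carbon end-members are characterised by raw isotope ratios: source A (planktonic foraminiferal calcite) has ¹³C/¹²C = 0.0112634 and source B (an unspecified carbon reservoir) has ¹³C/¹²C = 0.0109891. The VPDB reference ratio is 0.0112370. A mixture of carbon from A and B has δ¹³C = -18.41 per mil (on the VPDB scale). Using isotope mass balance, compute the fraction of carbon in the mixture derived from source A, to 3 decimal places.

δ_A = (0.0112634/0.0112370 − 1)×1000 = (1.002349 − 1)×1000 = 2.349 per mil
δ_B = (0.0109891/0.0112370 − 1)×1000 = (0.977939 − 1)×1000 = -22.061 per mil
f_A = (δ_mix − δ_B)/(δ_A − δ_B) = (-18.41 − (-22.061))/(2.349 − (-22.061))
f_A = 3.651 / 24.410 = 0.1496

0.150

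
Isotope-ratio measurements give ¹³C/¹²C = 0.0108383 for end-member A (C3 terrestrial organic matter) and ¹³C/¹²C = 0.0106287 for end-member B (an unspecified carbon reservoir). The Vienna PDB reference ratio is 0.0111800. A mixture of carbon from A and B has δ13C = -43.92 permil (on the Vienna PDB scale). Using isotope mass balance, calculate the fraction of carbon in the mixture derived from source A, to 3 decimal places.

δ_A = (0.0108383/0.0111800 − 1)×1000 = (0.969436 − 1)×1000 = -30.564 permil
δ_B = (0.0106287/0.0111800 − 1)×1000 = (0.950689 − 1)×1000 = -49.311 permil
f_A = (δ_mix − δ_B)/(δ_A − δ_B) = (-43.92 − (-49.311))/(-30.564 − (-49.311))
f_A = 5.391 / 18.748 = 0.2876

0.288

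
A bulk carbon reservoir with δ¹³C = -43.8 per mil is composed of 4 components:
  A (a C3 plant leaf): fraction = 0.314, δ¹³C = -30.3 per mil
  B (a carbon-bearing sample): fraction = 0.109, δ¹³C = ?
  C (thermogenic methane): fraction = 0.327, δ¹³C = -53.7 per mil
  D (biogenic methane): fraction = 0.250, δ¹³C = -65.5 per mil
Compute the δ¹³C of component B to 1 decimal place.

-3.2 per mil

Isotope mass balance: δ_bulk = Σ fᵢ·δᵢ.
-43.8 = 0.314×(-30.3) + 0.109×δ_B + 0.327×(-53.7) + 0.250×(-65.5)
0.109·δ_B = -43.8 − (-43.449) = -0.351
δ_B = -0.351 / 0.109 = -3.22 per mil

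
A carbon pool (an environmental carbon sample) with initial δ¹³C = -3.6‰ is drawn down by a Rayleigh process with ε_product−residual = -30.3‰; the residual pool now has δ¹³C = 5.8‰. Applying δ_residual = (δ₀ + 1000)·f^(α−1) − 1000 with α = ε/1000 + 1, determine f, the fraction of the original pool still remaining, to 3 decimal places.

0.734

α − 1 = ε/1000 = -0.0303
(δ_res + 1000)/(δ₀ + 1000) = (5.8 + 1000)/(-3.6 + 1000) = 1005.8/996.4 = 1.009434
f = 1.009434^(1/-0.0303) = exp(ln(1.009434)/-0.0303) = exp(0.00939/-0.0303)
f = exp(-0.3099) = 0.7335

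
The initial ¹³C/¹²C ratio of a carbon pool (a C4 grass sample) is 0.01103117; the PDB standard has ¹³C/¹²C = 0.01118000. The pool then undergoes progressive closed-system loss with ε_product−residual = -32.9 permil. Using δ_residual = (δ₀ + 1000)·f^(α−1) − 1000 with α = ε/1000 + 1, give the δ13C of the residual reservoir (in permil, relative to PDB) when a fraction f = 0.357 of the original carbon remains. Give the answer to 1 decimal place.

δ₀ = (0.01103117/0.01118000 − 1)×1000 = (0.986688 − 1)×1000 = -13.312 permil
α − 1 = ε/1000 = -0.0329
f^(α−1) = 0.357^(-0.0329) = 1.034468
δ_res = (-13.312 + 1000) × 1.034468 − 1000 = 1020.697 − 1000 = 20.70 permil

20.7 permil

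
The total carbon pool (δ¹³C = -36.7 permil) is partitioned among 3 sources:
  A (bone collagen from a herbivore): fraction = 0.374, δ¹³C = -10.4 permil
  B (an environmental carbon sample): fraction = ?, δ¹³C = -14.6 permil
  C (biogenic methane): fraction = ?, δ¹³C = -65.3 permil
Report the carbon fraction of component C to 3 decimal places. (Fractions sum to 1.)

0.467

Let f_C and f_B be the unknown fractions; fractions sum to 1 so f_C + f_B = 0.626.
Mass balance: Σ fᵢ·δᵢ = δ_bulk ⇒ f_C·(-65.3) + f_B·(-14.6) = -36.7 − (-3.890) = -32.810
Substitute f_B = 0.626 − f_C:
f_C·(-65.3 − -14.6) = -32.810 − 0.626×(-14.6) = -23.671
f_C = -23.671 / -50.7 = 0.4669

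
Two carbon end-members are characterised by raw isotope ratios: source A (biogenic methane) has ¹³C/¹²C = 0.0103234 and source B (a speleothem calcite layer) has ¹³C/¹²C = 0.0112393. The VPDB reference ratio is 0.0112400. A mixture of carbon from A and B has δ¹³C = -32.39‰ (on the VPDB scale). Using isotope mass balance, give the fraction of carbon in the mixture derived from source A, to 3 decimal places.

0.397

δ_A = (0.0103234/0.0112400 − 1)×1000 = (0.918452 − 1)×1000 = -81.548‰
δ_B = (0.0112393/0.0112400 − 1)×1000 = (0.999938 − 1)×1000 = -0.062‰
f_A = (δ_mix − δ_B)/(δ_A − δ_B) = (-32.39 − (-0.062))/(-81.548 − (-0.062))
f_A = -32.328 / -81.486 = 0.3967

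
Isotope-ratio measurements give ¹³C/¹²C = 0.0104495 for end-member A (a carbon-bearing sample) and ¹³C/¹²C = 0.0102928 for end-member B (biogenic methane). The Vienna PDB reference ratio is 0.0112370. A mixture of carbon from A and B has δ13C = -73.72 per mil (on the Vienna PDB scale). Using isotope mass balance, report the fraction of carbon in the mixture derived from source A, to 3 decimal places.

0.739

δ_A = (0.0104495/0.0112370 − 1)×1000 = (0.929919 − 1)×1000 = -70.081 per mil
δ_B = (0.0102928/0.0112370 − 1)×1000 = (0.915974 − 1)×1000 = -84.026 per mil
f_A = (δ_mix − δ_B)/(δ_A − δ_B) = (-73.72 − (-84.026))/(-70.081 − (-84.026))
f_A = 10.306 / 13.945 = 0.7390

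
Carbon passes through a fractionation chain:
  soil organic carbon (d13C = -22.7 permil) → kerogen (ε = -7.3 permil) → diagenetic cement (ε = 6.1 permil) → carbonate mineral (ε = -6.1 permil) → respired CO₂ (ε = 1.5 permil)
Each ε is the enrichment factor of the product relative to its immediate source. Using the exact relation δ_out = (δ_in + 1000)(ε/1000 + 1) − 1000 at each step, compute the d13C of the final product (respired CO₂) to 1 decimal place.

-28.4 permil

step 1: δ = (-22.70 + 1000)·(-7.3/1000 + 1) − 1000 = -29.83 permil
step 2: δ = (-29.83 + 1000)·(6.1/1000 + 1) − 1000 = -23.92 permil
step 3: δ = (-23.92 + 1000)·(-6.1/1000 + 1) − 1000 = -29.87 permil
step 4: δ = (-29.87 + 1000)·(1.5/1000 + 1) − 1000 = -28.42 permil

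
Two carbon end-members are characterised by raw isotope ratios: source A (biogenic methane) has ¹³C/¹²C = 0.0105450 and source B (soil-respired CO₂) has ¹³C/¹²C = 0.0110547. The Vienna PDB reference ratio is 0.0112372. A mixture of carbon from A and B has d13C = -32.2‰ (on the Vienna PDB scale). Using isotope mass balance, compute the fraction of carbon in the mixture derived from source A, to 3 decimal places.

δ_A = (0.0105450/0.0112372 − 1)×1000 = (0.938401 − 1)×1000 = -61.599‰
δ_B = (0.0110547/0.0112372 − 1)×1000 = (0.983759 − 1)×1000 = -16.241‰
f_A = (δ_mix − δ_B)/(δ_A − δ_B) = (-32.2 − (-16.241))/(-61.599 − (-16.241))
f_A = -15.959 / -45.358 = 0.3518

0.352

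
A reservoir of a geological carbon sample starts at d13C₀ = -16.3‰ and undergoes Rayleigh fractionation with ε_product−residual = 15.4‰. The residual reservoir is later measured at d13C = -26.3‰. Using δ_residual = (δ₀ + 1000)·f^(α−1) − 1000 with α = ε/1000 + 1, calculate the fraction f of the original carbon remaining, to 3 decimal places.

α − 1 = ε/1000 = 0.0154
(δ_res + 1000)/(δ₀ + 1000) = (-26.3 + 1000)/(-16.3 + 1000) = 973.7/983.7 = 0.989834
f = 0.989834^(1/0.0154) = exp(ln(0.989834)/0.0154) = exp(-0.01022/0.0154)
f = exp(-0.6635) = 0.5151

0.515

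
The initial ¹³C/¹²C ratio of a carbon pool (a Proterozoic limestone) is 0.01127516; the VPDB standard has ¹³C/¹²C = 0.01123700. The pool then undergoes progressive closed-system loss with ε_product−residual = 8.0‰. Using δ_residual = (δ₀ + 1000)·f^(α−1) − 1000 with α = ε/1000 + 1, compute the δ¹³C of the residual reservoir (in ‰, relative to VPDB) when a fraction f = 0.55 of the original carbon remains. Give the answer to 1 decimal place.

-1.4‰

δ₀ = (0.01127516/0.01123700 − 1)×1000 = (1.003396 − 1)×1000 = 3.396‰
α − 1 = ε/1000 = 0.0080
f^(α−1) = 0.55^(0.0080) = 0.995229
δ_res = (3.396 + 1000) × 0.995229 − 1000 = 998.608 − 1000 = -1.39‰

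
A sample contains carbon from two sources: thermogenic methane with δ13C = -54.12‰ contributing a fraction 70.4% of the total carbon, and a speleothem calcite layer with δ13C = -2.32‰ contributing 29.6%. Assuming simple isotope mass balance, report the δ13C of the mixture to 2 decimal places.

δ_mix = f_A·δ_A + f_B·δ_B
δ_mix = 0.704 × (-54.12) + 0.296 × (-2.32)
δ_mix = -38.100 + -0.687 = -38.787‰

-38.79‰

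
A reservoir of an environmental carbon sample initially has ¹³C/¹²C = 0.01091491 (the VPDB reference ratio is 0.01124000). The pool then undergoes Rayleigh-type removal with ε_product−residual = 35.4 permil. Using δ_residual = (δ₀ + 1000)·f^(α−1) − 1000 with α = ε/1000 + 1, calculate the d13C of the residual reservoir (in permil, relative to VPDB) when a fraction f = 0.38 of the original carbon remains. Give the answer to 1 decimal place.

-61.6 permil

δ₀ = (0.01091491/0.01124000 − 1)×1000 = (0.971077 − 1)×1000 = -28.923 permil
α − 1 = ε/1000 = 0.0354
f^(α−1) = 0.38^(0.0354) = 0.966328
δ_res = (-28.923 + 1000) × 0.966328 − 1000 = 938.379 − 1000 = -61.62 permil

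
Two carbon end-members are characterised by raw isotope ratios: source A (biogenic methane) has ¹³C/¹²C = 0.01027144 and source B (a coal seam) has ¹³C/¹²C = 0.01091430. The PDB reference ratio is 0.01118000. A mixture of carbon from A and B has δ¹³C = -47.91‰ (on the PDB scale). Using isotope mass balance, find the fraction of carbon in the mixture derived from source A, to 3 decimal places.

δ_A = (0.01027144/0.01118000 − 1)×1000 = (0.918733 − 1)×1000 = -81.267‰
δ_B = (0.01091430/0.01118000 − 1)×1000 = (0.976234 − 1)×1000 = -23.766‰
f_A = (δ_mix − δ_B)/(δ_A − δ_B) = (-47.91 − (-23.766))/(-81.267 − (-23.766))
f_A = -24.144 / -57.501 = 0.4199

0.420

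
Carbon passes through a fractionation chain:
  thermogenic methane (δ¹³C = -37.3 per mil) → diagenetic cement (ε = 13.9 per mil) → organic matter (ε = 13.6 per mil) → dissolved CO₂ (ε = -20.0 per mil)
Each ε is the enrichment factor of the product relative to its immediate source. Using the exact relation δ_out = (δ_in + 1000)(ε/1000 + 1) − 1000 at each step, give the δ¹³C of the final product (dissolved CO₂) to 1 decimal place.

-30.4 per mil

step 1: δ = (-37.30 + 1000)·(13.9/1000 + 1) − 1000 = -23.92 per mil
step 2: δ = (-23.92 + 1000)·(13.6/1000 + 1) − 1000 = -10.64 per mil
step 3: δ = (-10.64 + 1000)·(-20.0/1000 + 1) − 1000 = -30.43 per mil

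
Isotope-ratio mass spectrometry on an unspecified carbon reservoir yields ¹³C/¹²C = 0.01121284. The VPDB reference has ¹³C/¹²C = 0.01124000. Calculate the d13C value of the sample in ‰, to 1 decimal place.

-2.4‰

d13C = (R_sample / R_standard − 1) × 1000
R_sample / R_standard = 0.01121284 / 0.01124000 = 0.997584
d13C = (0.997584 − 1) × 1000 = -2.42‰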